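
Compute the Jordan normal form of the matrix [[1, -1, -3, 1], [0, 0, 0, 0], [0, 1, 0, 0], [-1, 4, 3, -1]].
The characteristic polynomial is det(xI - A) = x^4, so the eigenvalues are 0 (algebraic multiplicity 4).

For λ = 0: rank(A) = 2, rank(A^2) = 0. The eigenspace has dimension 4 - 2 = 2, so there are 2 Jordan blocks; the rank sequence gives block sizes [2, 2].

Assembling the blocks gives the Jordan form J above.

J = [[0, 1, 0, 0], [0, 0, 0, 0], [0, 0, 0, 1], [0, 0, 0, 0]]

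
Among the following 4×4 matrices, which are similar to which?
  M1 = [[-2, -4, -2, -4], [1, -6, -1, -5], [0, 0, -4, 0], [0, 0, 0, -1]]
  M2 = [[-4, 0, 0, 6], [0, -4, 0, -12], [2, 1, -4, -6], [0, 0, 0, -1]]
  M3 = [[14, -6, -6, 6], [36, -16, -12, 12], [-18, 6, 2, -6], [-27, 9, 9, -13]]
2 classes: {M1, M2}, {M3}

Characteristic polynomials: χ_{M1} = (x + 1)(x + 4)^3, χ_{M2} = (x + 1)(x + 4)^3, χ_{M3} = (x + 1)(x + 4)^3.

{M1, M2}: invariant factors x + 4, (x + 1)(x + 4)^2.

{M3}: invariant factors x + 4, x + 4, (x + 1)(x + 4).

Matrices are similar if and only if their invariant-factor lists agree; the partition into similarity classes is {M1, M2}, {M3}.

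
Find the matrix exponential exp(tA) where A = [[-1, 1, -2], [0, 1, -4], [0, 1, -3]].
e^{tA} = [[e^{-t}, t*e^{-t}, -2*t*e^{-t}], [0, (2*t + 1)*e^{-t}, -4*t*e^{-t}], [0, t*e^{-t}, (1 - 2*t)*e^{-t}]]

A has Jordan form J = [[-1, 1, 0], [0, -1, 0], [0, 0, -1]] with A = PJP^{-1}, so e^{tA} = P e^{tJ} P^{-1}.

For a Jordan block J_k(λ), e^{tJ_k(λ)} = e^{λt} · (I + tN + t^2 N^2/2! + ... + t^{k-1} N^{k-1}/(k-1)!) where N is the nilpotent superdiagonal part.

Assembling the blocks and conjugating back gives the entries of e^{tA} as shown above.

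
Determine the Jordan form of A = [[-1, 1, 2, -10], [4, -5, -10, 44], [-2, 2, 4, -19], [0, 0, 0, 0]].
The characteristic polynomial is det(xI - A) = x^2(x + 1)^2, so the eigenvalues are -1 (algebraic multiplicity 2), 0 (algebraic multiplicity 2).

For λ = -1: rank(A + I) = 3, rank((A + I)^2) = 2. The eigenspace has dimension 4 - 3 = 1, so there is 1 Jordan block; the rank sequence gives block sizes [2].

For λ = 0: rank(A) = 3, rank(A^2) = 2. The eigenspace has dimension 4 - 3 = 1, so there is 1 Jordan block; the rank sequence gives block sizes [2].

Assembling the blocks gives the Jordan form J above.

J = [[-1, 1, 0, 0], [0, -1, 0, 0], [0, 0, 0, 1], [0, 0, 0, 0]]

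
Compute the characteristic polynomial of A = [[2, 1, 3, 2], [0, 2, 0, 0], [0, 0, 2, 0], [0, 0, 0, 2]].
χ_A(x) = (x - 2)^4

xI - A = [[x - 2, -1, -3, -2], [0, x - 2, 0, 0], [0, 0, x - 2, 0], [0, 0, 0, x - 2]].

Expanding det(xI - A) along the first row:
det(xI - A) = + (x - 2)·det([[x - 2, 0, 0], [0, x - 2, 0], [0, 0, x - 2]]) - (-1)·det([[0, 0, 0], [0, x - 2, 0], [0, 0, x - 2]]) + (-3)·det([[0, x - 2, 0], [0, 0, 0], [0, 0, x - 2]]) - (-2)·det([[0, x - 2, 0], [0, 0, x - 2], [0, 0, 0]]).

Evaluating gives χ_A(x) = x^4 - 8x^3 + 24x^2 - 32x + 16 = (x - 2)^4.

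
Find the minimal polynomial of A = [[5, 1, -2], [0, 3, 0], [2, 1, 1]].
The characteristic polynomial factors as (x - 3)^3. The minimal polynomial is ∏(x - λ)^{k_λ} where k_λ is the size of the largest Jordan block at λ.

For λ = 3: rank(A - 3I) = 1, and the largest Jordan block has size 2 (the smallest k with rank((A - 3I)^k) = rank((A - 3I)^(k+1))).

So m_A(x) = (x - 3)^2.

m_A(x) = (x - 3)^2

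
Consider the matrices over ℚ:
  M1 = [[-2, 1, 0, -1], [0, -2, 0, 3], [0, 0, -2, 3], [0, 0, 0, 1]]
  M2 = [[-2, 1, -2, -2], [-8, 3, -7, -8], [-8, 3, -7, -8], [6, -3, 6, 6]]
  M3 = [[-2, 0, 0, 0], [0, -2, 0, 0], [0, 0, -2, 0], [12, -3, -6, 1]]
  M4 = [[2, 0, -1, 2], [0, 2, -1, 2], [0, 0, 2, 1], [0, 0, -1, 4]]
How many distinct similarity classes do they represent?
Characteristic polynomials: χ_{M1} = (x - 1)(x + 2)^3, χ_{M2} = x^4, χ_{M3} = (x - 1)(x + 2)^3, χ_{M4} = (x - 3)^2(x - 2)^2.

{M1}: invariant factors x + 2, (x - 1)(x + 2)^2.

{M2}: invariant factors x, x^3.

{M3}: invariant factors x + 2, x + 2, (x - 1)(x + 2).

{M4}: invariant factors x - 2, (x - 3)^2(x - 2).

Matrices are similar if and only if their invariant-factor lists agree; the partition into similarity classes is {M1}, {M2}, {M3}, {M4}.

4 classes: {M1}, {M2}, {M3}, {M4}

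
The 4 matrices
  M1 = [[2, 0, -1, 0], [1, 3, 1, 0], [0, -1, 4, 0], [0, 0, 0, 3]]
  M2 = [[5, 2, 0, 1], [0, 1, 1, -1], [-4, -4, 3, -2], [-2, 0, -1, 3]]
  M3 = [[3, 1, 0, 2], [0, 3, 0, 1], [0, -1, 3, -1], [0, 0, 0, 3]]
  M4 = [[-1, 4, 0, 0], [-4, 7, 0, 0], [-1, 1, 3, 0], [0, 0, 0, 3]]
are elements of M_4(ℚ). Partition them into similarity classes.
2 classes: {M1, M2, M3}, {M4}

Characteristic polynomials: χ_{M1} = (x - 3)^4, χ_{M2} = (x - 3)^4, χ_{M3} = (x - 3)^4, χ_{M4} = (x - 3)^4.

{M1, M2, M3}: invariant factors x - 3, (x - 3)^3.

{M4}: invariant factors x - 3, x - 3, (x - 3)^2.

Matrices are similar if and only if their invariant-factor lists agree; the partition into similarity classes is {M1, M2, M3}, {M4}.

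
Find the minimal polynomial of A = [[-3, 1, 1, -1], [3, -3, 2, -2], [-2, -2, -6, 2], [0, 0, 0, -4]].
The characteristic polynomial factors as (x + 4)^4. The minimal polynomial is ∏(x - λ)^{k_λ} where k_λ is the size of the largest Jordan block at λ.

For λ = -4: rank(A + 4I) = 2, and the largest Jordan block has size 3 (the smallest k with rank((A + 4I)^k) = rank((A + 4I)^(k+1))).

So m_A(x) = (x + 4)^3.

m_A(x) = (x + 4)^3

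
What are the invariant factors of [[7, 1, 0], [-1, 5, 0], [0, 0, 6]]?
x - 6, (x - 6)^2

The Jordan structure of A has elementary divisors (x - 6)^2, (x - 6). Arranging the block sizes at each eigenvalue in decreasing order and taking row products gives the invariant factors.

Invariant factors (smallest first, each dividing the next): x - 6, (x - 6)^2.

Check: the last factor (x - 6)^2 is the minimal polynomial, and the product (x - 6)^3 is the characteristic polynomial.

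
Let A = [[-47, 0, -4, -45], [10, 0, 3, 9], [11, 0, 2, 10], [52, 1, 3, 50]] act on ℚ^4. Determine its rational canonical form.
The invariant factors of A (the non-unit diagonal entries of the Smith normal form of xI - A over ℚ[x]) are (x - 5)(x^3 + x - 5), each dividing the next. The characteristic polynomial is their product, (x - 5)(x^3 + x - 5).

The rational canonical form is the block-diagonal matrix of companion matrices C(f_i):
R = [[0, 0, 0, -25], [1, 0, 0, 10], [0, 1, 0, -1], [0, 0, 1, 5]].

Note the characteristic polynomial does not split into linear factors over ℚ, so A has no Jordan form over ℚ; the rational canonical form exists over any field.

R = [[0, 0, 0, -25], [1, 0, 0, 10], [0, 1, 0, -1], [0, 0, 1, 5]]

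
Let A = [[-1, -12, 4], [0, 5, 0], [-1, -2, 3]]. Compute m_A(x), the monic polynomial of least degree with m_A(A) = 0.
m_A(x) = (x - 5)(x - 1)^2

The characteristic polynomial factors as (x - 5)(x - 1)^2. The minimal polynomial is ∏(x - λ)^{k_λ} where k_λ is the size of the largest Jordan block at λ.

For λ = 1: rank(A - I) = 2, and the largest Jordan block has size 2 (the smallest k with rank((A - I)^k) = rank((A - I)^(k+1))).
For λ = 5: rank(A - 5I) = 2, and the largest Jordan block has size 1 (the smallest k with rank((A - 5I)^k) = rank((A - 5I)^(k+1))).

So m_A(x) = (x - 5)(x - 1)^2.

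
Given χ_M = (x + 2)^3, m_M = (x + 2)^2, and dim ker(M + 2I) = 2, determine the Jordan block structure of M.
λ = -2: algebraic multiplicity 3 (exponent in χ_M), largest block size 2 (exponent in m_M), 2 blocks (geometric multiplicity). These force block sizes [2, 1].

Jordan blocks: (-2, 2), (-2, 1)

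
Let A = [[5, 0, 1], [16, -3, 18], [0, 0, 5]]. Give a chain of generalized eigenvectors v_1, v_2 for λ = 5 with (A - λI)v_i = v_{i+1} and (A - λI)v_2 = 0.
We seek v_1 ∈ ker((A - 5I)^2) \ ker(A - 5I), then set v_{i+1} = (A - 5I) v_i.

One such chain is v_1 = [[0, 2, 1]]^T, v_2 = [[1, 2, 0]]^T. Check: (A - 5I) v_2 = [[0, 0, 0]]^T = 0.

v_1 = [[0, 2, 1]]^T, v_2 = [[1, 2, 0]]^T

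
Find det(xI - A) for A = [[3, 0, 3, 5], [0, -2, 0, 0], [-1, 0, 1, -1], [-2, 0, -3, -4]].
χ_A(x) = (x - 1)^2(x + 2)^2

xI - A = [[x - 3, 0, -3, -5], [0, x + 2, 0, 0], [1, 0, x - 1, 1], [2, 0, 3, x + 4]].

Expanding det(xI - A) along the first row:
det(xI - A) = + (x - 3)·det([[x + 2, 0, 0], [0, x - 1, 1], [0, 3, x + 4]]) - (0)·det([[0, 0, 0], [1, x - 1, 1], [2, 3, x + 4]]) + (-3)·det([[0, x + 2, 0], [1, 0, 1], [2, 0, x + 4]]) - (-5)·det([[0, x + 2, 0], [1, 0, x - 1], [2, 0, 3]]).

Evaluating gives χ_A(x) = x^4 + 2x^3 - 3x^2 - 4x + 4 = (x - 1)^2(x + 2)^2.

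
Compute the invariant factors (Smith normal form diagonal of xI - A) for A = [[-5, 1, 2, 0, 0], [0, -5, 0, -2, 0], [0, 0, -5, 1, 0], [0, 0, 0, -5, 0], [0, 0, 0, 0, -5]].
x + 5, (x + 5)^2, (x + 5)^2

The Jordan structure of A has elementary divisors (x + 5)^2, (x + 5)^2, (x + 5). Arranging the block sizes at each eigenvalue in decreasing order and taking row products gives the invariant factors.

Invariant factors (smallest first, each dividing the next): x + 5, (x + 5)^2, (x + 5)^2.

Check: the last factor (x + 5)^2 is the minimal polynomial, and the product (x + 5)^5 is the characteristic polynomial.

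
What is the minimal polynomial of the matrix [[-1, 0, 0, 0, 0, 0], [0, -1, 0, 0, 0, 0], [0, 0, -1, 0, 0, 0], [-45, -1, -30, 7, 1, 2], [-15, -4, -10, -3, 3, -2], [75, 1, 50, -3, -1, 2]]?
m_A(x) = (x - 4)^2(x + 1)

The characteristic polynomial factors as (x - 4)^3(x + 1)^3. The minimal polynomial is ∏(x - λ)^{k_λ} where k_λ is the size of the largest Jordan block at λ.

For λ = -1: rank(A + I) = 3, and the largest Jordan block has size 1 (the smallest k with rank((A + I)^k) = rank((A + I)^(k+1))).
For λ = 4: rank(A - 4I) = 4, and the largest Jordan block has size 2 (the smallest k with rank((A - 4I)^k) = rank((A - 4I)^(k+1))).

So m_A(x) = (x - 4)^2(x + 1).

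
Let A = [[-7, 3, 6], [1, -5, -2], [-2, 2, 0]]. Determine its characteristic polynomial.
xI - A = [[x + 7, -3, -6], [-1, x + 5, 2], [2, -2, x]].

Expanding det(xI - A) along the first row:
det(xI - A) = + (x + 7)·det([[x + 5, 2], [-2, x]]) - (-3)·det([[-1, 2], [2, x]]) + (-6)·det([[-1, x + 5], [2, -2]]).

Evaluating gives χ_A(x) = x^3 + 12x^2 + 48x + 64 = (x + 4)^3.

χ_A(x) = (x + 4)^3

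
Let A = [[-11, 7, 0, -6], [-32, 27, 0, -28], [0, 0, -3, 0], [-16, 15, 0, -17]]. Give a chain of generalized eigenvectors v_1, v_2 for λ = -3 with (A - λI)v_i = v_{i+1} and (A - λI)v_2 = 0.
v_1 = [[0, 1, 2, 1]]^T, v_2 = [[1, 2, 0, 1]]^T

We seek v_1 ∈ ker((A + 3I)^2) \ ker(A + 3I), then set v_{i+1} = (A + 3I) v_i.

One such chain is v_1 = [[0, 1, 2, 1]]^T, v_2 = [[1, 2, 0, 1]]^T. Check: (A + 3I) v_2 = [[0, 0, 0, 0]]^T = 0.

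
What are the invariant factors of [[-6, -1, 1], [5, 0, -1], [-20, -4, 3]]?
The Jordan structure of A has elementary divisors (x + 1)^2, (x + 1). Arranging the block sizes at each eigenvalue in decreasing order and taking row products gives the invariant factors.

Invariant factors (smallest first, each dividing the next): x + 1, (x + 1)^2.

Check: the last factor (x + 1)^2 is the minimal polynomial, and the product (x + 1)^3 is the characteristic polynomial.

x + 1, (x + 1)^2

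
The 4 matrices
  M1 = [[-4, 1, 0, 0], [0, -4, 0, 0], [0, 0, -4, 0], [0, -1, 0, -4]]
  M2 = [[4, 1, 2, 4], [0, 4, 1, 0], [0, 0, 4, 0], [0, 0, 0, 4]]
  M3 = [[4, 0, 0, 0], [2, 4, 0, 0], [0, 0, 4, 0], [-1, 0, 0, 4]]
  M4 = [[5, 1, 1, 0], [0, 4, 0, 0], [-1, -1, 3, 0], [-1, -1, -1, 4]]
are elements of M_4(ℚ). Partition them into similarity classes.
Characteristic polynomials: χ_{M1} = (x + 4)^4, χ_{M2} = (x - 4)^4, χ_{M3} = (x - 4)^4, χ_{M4} = (x - 4)^4.

{M1}: invariant factors x + 4, x + 4, (x + 4)^2.

{M2}: invariant factors x - 4, (x - 4)^3.

{M3, M4}: invariant factors x - 4, x - 4, (x - 4)^2.

Matrices are similar if and only if their invariant-factor lists agree; the partition into similarity classes is {M1}, {M2}, {M3, M4}.

3 classes: {M1}, {M2}, {M3, M4}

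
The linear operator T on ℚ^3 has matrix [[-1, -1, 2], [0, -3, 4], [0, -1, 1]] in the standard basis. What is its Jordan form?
J = [[-1, 1, 0], [0, -1, 0], [0, 0, -1]]

The characteristic polynomial is det(xI - A) = (x + 1)^3, so the eigenvalues are -1 (algebraic multiplicity 3).

For λ = -1: rank(A + I) = 1, rank((A + I)^2) = 0. The eigenspace has dimension 3 - 1 = 2, so there are 2 Jordan blocks; the rank sequence gives block sizes [2, 1].

Assembling the blocks gives the Jordan form J above.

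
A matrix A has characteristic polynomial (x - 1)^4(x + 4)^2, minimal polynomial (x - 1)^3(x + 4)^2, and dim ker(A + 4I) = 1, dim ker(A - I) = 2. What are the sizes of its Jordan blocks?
λ = -4: algebraic multiplicity 2 (exponent in χ_A), largest block size 2 (exponent in m_A), 1 block (geometric multiplicity). This forces block sizes [2].
λ = 1: algebraic multiplicity 4 (exponent in χ_A), largest block size 3 (exponent in m_A), 2 blocks (geometric multiplicity). These force block sizes [3, 1].

Jordan blocks: (-4, 2), (1, 3), (1, 1)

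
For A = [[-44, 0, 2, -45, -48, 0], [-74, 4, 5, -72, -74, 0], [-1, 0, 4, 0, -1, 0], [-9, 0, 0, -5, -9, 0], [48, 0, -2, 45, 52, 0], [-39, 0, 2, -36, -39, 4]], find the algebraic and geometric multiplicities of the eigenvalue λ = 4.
algebraic multiplicity 5, geometric multiplicity 3

The characteristic polynomial is (x - 4)^5(x + 5), so the factor x - 4 appears with exponent 5: the algebraic multiplicity is 5.

rank(A - 4I) = 3, so the eigenspace has dimension 6 - 3 = 3: the geometric multiplicity is 3.

Since 3 < 5, A is not diagonalizable.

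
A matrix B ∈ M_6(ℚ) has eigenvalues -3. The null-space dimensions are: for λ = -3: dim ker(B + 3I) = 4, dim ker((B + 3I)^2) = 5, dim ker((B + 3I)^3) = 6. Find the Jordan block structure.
Jordan blocks: (-3, 3), (-3, 1), (-3, 1), (-3, 1)

λ = -3: successive nullity increments [4, 1, 1] count blocks of size ≥ k; block sizes are [3, 1, 1, 1].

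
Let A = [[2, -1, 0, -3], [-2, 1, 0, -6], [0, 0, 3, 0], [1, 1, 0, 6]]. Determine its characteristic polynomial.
xI - A = [[x - 2, 1, 0, 3], [2, x - 1, 0, 6], [0, 0, x - 3, 0], [-1, -1, 0, x - 6]].

Expanding det(xI - A) along the first row:
det(xI - A) = + (x - 2)·det([[x - 1, 0, 6], [0, x - 3, 0], [-1, 0, x - 6]]) - (1)·det([[2, 0, 6], [0, x - 3, 0], [-1, 0, x - 6]]) + (0)·det([[2, x - 1, 6], [0, 0, 0], [-1, -1, x - 6]]) - (3)·det([[2, x - 1, 0], [0, 0, x - 3], [-1, -1, 0]]).

Evaluating gives χ_A(x) = x^4 - 12x^3 + 54x^2 - 108x + 81 = (x - 3)^4.

χ_A(x) = (x - 3)^4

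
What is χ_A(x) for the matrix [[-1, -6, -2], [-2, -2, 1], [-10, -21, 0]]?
xI - A = [[x + 1, 6, 2], [2, x + 2, -1], [10, 21, x]].

Expanding det(xI - A) along the first row:
det(xI - A) = + (x + 1)·det([[x + 2, -1], [21, x]]) - (6)·det([[2, -1], [10, x]]) + (2)·det([[2, x + 2], [10, 21]]).

Evaluating gives χ_A(x) = x^3 + 3x^2 - 9x + 5 = (x - 1)^2(x + 5).

χ_A(x) = (x - 1)^2(x + 5)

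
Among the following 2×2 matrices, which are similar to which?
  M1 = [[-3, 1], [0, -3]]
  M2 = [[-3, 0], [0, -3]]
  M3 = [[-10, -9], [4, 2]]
Characteristic polynomials: χ_{M1} = (x + 3)^2, χ_{M2} = (x + 3)^2, χ_{M3} = (x + 4)^2.

{M1}: invariant factors (x + 3)^2.

{M2}: invariant factors x + 3, x + 3.

{M3}: invariant factors (x + 4)^2.

Matrices are similar if and only if their invariant-factor lists agree; the partition into similarity classes is {M1}, {M2}, {M3}.

3 classes: {M1}, {M2}, {M3}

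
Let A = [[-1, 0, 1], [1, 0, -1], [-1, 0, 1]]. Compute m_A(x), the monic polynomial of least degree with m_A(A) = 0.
The characteristic polynomial factors as x^3. The minimal polynomial is ∏(x - λ)^{k_λ} where k_λ is the size of the largest Jordan block at λ.

For λ = 0: rank(A) = 1, and the largest Jordan block has size 2 (the smallest k with rank(A^k) = rank(A^(k+1))).

So m_A(x) = x^2.

m_A(x) = x^2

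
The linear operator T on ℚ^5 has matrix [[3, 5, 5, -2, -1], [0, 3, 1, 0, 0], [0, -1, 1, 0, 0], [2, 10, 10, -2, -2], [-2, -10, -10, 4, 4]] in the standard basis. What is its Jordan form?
J = [[1, 0, 0, 0, 0], [0, 2, 1, 0, 0], [0, 0, 2, 0, 0], [0, 0, 0, 2, 0], [0, 0, 0, 0, 2]]

The characteristic polynomial is det(xI - A) = (x - 2)^4(x - 1), so the eigenvalues are 1 (algebraic multiplicity 1), 2 (algebraic multiplicity 4).

For λ = 1: algebraic multiplicity 1 gives one 1×1 block.

For λ = 2: rank(A - 2I) = 2, rank((A - 2I)^2) = 1. The eigenspace has dimension 5 - 2 = 3, so there are 3 Jordan blocks; the rank sequence gives block sizes [2, 1, 1].

Assembling the blocks gives the Jordan form J above.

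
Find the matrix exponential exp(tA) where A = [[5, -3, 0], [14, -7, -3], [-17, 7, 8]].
e^{tA} = [[(-33*t^2 + 6*t + 2)*e^{2*t}/2, 3*t*(3*t - 1)*e^{2*t}, 9*t^2*e^{2*t}/2], [t*(28 - 33*t)*e^{2*t}/2, (9*t^2 - 9*t + 1)*e^{2*t}, 3*t*(3*t - 2)*e^{2*t}/2], [t*(-55*t - 34)*e^{2*t}/2, t*(15*t + 7)*e^{2*t}, (15*t^2 + 12*t + 2)*e^{2*t}/2]]

A has Jordan form J = [[2, 1, 0], [0, 2, 1], [0, 0, 2]] with A = PJP^{-1}, so e^{tA} = P e^{tJ} P^{-1}.

For a Jordan block J_k(λ), e^{tJ_k(λ)} = e^{λt} · (I + tN + t^2 N^2/2! + ... + t^{k-1} N^{k-1}/(k-1)!) where N is the nilpotent superdiagonal part.

Assembling the blocks and conjugating back gives the entries of e^{tA} as shown above.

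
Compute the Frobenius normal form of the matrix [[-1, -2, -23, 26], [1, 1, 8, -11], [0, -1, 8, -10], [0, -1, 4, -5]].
R = [[0, 0, 0, -15], [1, 0, 0, -1], [0, 1, 0, 2], [0, 0, 1, 3]]

The invariant factors of A (the non-unit diagonal entries of the Smith normal form of xI - A over ℚ[x]) are (x - 3)(x^3 - 2x - 5), each dividing the next. The characteristic polynomial is their product, (x - 3)(x^3 - 2x - 5).

The rational canonical form is the block-diagonal matrix of companion matrices C(f_i):
R = [[0, 0, 0, -15], [1, 0, 0, -1], [0, 1, 0, 2], [0, 0, 1, 3]].

Note the characteristic polynomial does not split into linear factors over ℚ, so A has no Jordan form over ℚ; the rational canonical form exists over any field.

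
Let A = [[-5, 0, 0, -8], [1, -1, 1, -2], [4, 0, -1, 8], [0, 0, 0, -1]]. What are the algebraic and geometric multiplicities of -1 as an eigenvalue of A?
The characteristic polynomial is (x + 1)^3(x + 5), so the factor x + 1 appears with exponent 3: the algebraic multiplicity is 3.

rank(A + I) = 2, so the eigenspace has dimension 4 - 2 = 2: the geometric multiplicity is 2.

Since 2 < 3, A is not diagonalizable.

algebraic multiplicity 3, geometric multiplicity 2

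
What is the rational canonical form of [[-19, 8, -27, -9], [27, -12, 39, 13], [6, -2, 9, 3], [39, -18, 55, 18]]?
The invariant factors of A (the non-unit diagonal entries of the Smith normal form of xI - A over ℚ[x]) are (x + 4)(x^3 - 3x - 1), each dividing the next. The characteristic polynomial is their product, (x + 4)(x^3 - 3x - 1).

The rational canonical form is the block-diagonal matrix of companion matrices C(f_i):
R = [[0, 0, 0, 4], [1, 0, 0, 13], [0, 1, 0, 3], [0, 0, 1, -4]].

Note the characteristic polynomial does not split into linear factors over ℚ, so A has no Jordan form over ℚ; the rational canonical form exists over any field.

R = [[0, 0, 0, 4], [1, 0, 0, 13], [0, 1, 0, 3], [0, 0, 1, -4]]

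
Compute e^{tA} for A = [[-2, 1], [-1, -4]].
A has Jordan form J = [[-3, 1], [0, -3]] with A = PJP^{-1}, so e^{tA} = P e^{tJ} P^{-1}.

For a Jordan block J_k(λ), e^{tJ_k(λ)} = e^{λt} · (I + tN + t^2 N^2/2! + ... + t^{k-1} N^{k-1}/(k-1)!) where N is the nilpotent superdiagonal part.

Assembling the blocks and conjugating back gives the entries of e^{tA} as shown above.

e^{tA} = [[(t + 1)*e^{-3*t}, t*e^{-3*t}], [-t*e^{-3*t}, (1 - t)*e^{-3*t}]]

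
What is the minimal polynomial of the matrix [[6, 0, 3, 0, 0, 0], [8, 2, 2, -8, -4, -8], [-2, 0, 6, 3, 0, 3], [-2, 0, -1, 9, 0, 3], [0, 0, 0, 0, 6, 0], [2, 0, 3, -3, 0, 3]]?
The characteristic polynomial factors as (x - 6)^5(x - 2). The minimal polynomial is ∏(x - λ)^{k_λ} where k_λ is the size of the largest Jordan block at λ.

For λ = 2: rank(A - 2I) = 5, and the largest Jordan block has size 1 (the smallest k with rank((A - 2I)^k) = rank((A - 2I)^(k+1))).
For λ = 6: rank(A - 6I) = 3, and the largest Jordan block has size 3 (the smallest k with rank((A - 6I)^k) = rank((A - 6I)^(k+1))).

So m_A(x) = (x - 6)^3(x - 2).

m_A(x) = (x - 6)^3(x - 2)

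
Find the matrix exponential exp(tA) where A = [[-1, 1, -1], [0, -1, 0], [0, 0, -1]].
e^{tA} = [[e^{-t}, t*e^{-t}, -t*e^{-t}], [0, e^{-t}, 0], [0, 0, e^{-t}]]

A has Jordan form J = [[-1, 1, 0], [0, -1, 0], [0, 0, -1]] with A = PJP^{-1}, so e^{tA} = P e^{tJ} P^{-1}.

For a Jordan block J_k(λ), e^{tJ_k(λ)} = e^{λt} · (I + tN + t^2 N^2/2! + ... + t^{k-1} N^{k-1}/(k-1)!) where N is the nilpotent superdiagonal part.

Assembling the blocks and conjugating back gives the entries of e^{tA} as shown above.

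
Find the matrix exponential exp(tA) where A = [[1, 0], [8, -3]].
A has Jordan form J = [[-3, 0], [0, 1]] with A = PJP^{-1}, so e^{tA} = P e^{tJ} P^{-1}.

For a Jordan block J_k(λ), e^{tJ_k(λ)} = e^{λt} · (I + tN + t^2 N^2/2! + ... + t^{k-1} N^{k-1}/(k-1)!) where N is the nilpotent superdiagonal part.

Assembling the blocks and conjugating back gives the entries of e^{tA} as shown above.

e^{tA} = [[e^{t}, 0], [2*e^{t} - 2*e^{-3*t}, e^{-3*t}]]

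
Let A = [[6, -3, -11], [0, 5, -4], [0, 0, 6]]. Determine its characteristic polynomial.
xI - A = [[x - 6, 3, 11], [0, x - 5, 4], [0, 0, x - 6]].

Expanding det(xI - A) along the first row:
det(xI - A) = + (x - 6)·det([[x - 5, 4], [0, x - 6]]) - (3)·det([[0, 4], [0, x - 6]]) + (11)·det([[0, x - 5], [0, 0]]).

Evaluating gives χ_A(x) = x^3 - 17x^2 + 96x - 180 = (x - 6)^2(x - 5).

χ_A(x) = (x - 6)^2(x - 5)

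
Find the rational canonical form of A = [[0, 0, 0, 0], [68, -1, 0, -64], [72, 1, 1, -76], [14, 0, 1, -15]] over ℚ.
R = [[0, 0, 0, 0], [1, 0, 0, -125], [0, 1, 0, -75], [0, 0, 1, -15]]

The invariant factors of A (the non-unit diagonal entries of the Smith normal form of xI - A over ℚ[x]) are x(x + 5)^3, each dividing the next. The characteristic polynomial is their product, x(x + 5)^3.

The rational canonical form is the block-diagonal matrix of companion matrices C(f_i):
R = [[0, 0, 0, 0], [1, 0, 0, -125], [0, 1, 0, -75], [0, 0, 1, -15]].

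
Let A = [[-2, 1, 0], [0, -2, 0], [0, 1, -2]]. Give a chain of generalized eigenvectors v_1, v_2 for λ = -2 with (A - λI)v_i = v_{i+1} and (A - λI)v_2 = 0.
v_1 = [[0, 1, 0]]^T, v_2 = [[1, 0, 1]]^T

We seek v_1 ∈ ker((A + 2I)^2) \ ker(A + 2I), then set v_{i+1} = (A + 2I) v_i.

One such chain is v_1 = [[0, 1, 0]]^T, v_2 = [[1, 0, 1]]^T. Check: (A + 2I) v_2 = [[0, 0, 0]]^T = 0.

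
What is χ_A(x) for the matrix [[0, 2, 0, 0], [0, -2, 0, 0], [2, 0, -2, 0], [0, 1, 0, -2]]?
χ_A(x) = x(x + 2)^3

xI - A = [[x, -2, 0, 0], [0, x + 2, 0, 0], [-2, 0, x + 2, 0], [0, -1, 0, x + 2]].

Expanding det(xI - A) along the first row:
det(xI - A) = + (x)·det([[x + 2, 0, 0], [0, x + 2, 0], [-1, 0, x + 2]]) - (-2)·det([[0, 0, 0], [-2, x + 2, 0], [0, 0, x + 2]]) + (0)·det([[0, x + 2, 0], [-2, 0, 0], [0, -1, x + 2]]) - (0)·det([[0, x + 2, 0], [-2, 0, x + 2], [0, -1, 0]]).

Evaluating gives χ_A(x) = x^4 + 6x^3 + 12x^2 + 8x = x(x + 2)^3.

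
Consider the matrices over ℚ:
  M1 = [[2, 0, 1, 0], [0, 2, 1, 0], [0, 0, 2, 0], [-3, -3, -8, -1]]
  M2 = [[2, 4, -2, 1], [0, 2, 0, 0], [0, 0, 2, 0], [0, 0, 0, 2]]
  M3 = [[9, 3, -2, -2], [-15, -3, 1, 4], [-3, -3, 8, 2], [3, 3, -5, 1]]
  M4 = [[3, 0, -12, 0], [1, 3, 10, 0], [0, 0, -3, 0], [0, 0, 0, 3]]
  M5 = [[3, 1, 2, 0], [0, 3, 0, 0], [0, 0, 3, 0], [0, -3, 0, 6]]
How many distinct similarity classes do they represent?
4 classes: {M1}, {M2}, {M3, M5}, {M4}

Characteristic polynomials: χ_{M1} = (x - 2)^3(x + 1), χ_{M2} = (x - 2)^4, χ_{M3} = (x - 6)(x - 3)^3, χ_{M4} = (x - 3)^3(x + 3), χ_{M5} = (x - 6)(x - 3)^3.

{M1}: invariant factors x - 2, (x - 2)^2(x + 1).

{M2}: invariant factors x - 2, x - 2, (x - 2)^2.

{M3, M5}: invariant factors x - 3, (x - 6)(x - 3)^2.

{M4}: invariant factors x - 3, (x - 3)^2(x + 3).

Matrices are similar if and only if their invariant-factor lists agree; the partition into similarity classes is {M1}, {M2}, {M3, M5}, {M4}.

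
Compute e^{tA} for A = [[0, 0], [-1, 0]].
A has Jordan form J = [[0, 1], [0, 0]] with A = PJP^{-1}, so e^{tA} = P e^{tJ} P^{-1}.

For a Jordan block J_k(λ), e^{tJ_k(λ)} = e^{λt} · (I + tN + t^2 N^2/2! + ... + t^{k-1} N^{k-1}/(k-1)!) where N is the nilpotent superdiagonal part.

Assembling the blocks and conjugating back gives the entries of e^{tA} as shown above.

e^{tA} = [[1, 0], [-t, 1]]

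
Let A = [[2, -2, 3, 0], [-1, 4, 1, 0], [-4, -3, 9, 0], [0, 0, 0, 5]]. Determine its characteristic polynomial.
χ_A(x) = (x - 5)^4

xI - A = [[x - 2, 2, -3, 0], [1, x - 4, -1, 0], [4, 3, x - 9, 0], [0, 0, 0, x - 5]].

Expanding det(xI - A) along the first row:
det(xI - A) = + (x - 2)·det([[x - 4, -1, 0], [3, x - 9, 0], [0, 0, x - 5]]) - (2)·det([[1, -1, 0], [4, x - 9, 0], [0, 0, x - 5]]) + (-3)·det([[1, x - 4, 0], [4, 3, 0], [0, 0, x - 5]]) - (0)·det([[1, x - 4, -1], [4, 3, x - 9], [0, 0, 0]]).

Evaluating gives χ_A(x) = x^4 - 20x^3 + 150x^2 - 500x + 625 = (x - 5)^4.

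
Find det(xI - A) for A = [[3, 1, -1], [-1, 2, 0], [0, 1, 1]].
xI - A = [[x - 3, -1, 1], [1, x - 2, 0], [0, -1, x - 1]].

Expanding det(xI - A) along the first row:
det(xI - A) = + (x - 3)·det([[x - 2, 0], [-1, x - 1]]) - (-1)·det([[1, 0], [0, x - 1]]) + (1)·det([[1, x - 2], [0, -1]]).

Evaluating gives χ_A(x) = x^3 - 6x^2 + 12x - 8 = (x - 2)^3.

χ_A(x) = (x - 2)^3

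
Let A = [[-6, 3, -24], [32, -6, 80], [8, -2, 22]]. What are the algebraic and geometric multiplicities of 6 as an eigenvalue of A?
algebraic multiplicity 1, geometric multiplicity 1

The characteristic polynomial is (x - 6)(x - 2)^2, so the factor x - 6 appears with exponent 1: the algebraic multiplicity is 1.

rank(A - 6I) = 2, so the eigenspace has dimension 3 - 2 = 1: the geometric multiplicity is 1.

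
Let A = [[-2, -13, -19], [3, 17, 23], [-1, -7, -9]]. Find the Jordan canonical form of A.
The characteristic polynomial is det(xI - A) = (x - 2)^3, so the eigenvalues are 2 (algebraic multiplicity 3).

For λ = 2: rank(A - 2I) = 2, rank((A - 2I)^2) = 1, rank((A - 2I)^3) = 0. The eigenspace has dimension 3 - 2 = 1, so there is 1 Jordan block; the rank sequence gives block sizes [3].

Assembling the blocks gives the Jordan form J above.

J = [[2, 1, 0], [0, 2, 1], [0, 0, 2]]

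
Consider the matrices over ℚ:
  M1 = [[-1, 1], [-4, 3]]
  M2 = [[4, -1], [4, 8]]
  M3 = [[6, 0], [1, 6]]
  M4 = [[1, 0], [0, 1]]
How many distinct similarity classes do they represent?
3 classes: {M1}, {M2, M3}, {M4}

Characteristic polynomials: χ_{M1} = (x - 1)^2, χ_{M2} = (x - 6)^2, χ_{M3} = (x - 6)^2, χ_{M4} = (x - 1)^2.

{M1}: invariant factors (x - 1)^2.

{M2, M3}: invariant factors (x - 6)^2.

{M4}: invariant factors x - 1, x - 1.

Matrices are similar if and only if their invariant-factor lists agree; the partition into similarity classes is {M1}, {M2, M3}, {M4}.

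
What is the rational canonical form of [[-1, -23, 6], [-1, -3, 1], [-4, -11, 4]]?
The invariant factors of A (the non-unit diagonal entries of the Smith normal form of xI - A over ℚ[x]) are x^3 - x + 5, each dividing the next. The characteristic polynomial is their product, x^3 - x + 5.

The rational canonical form is the block-diagonal matrix of companion matrices C(f_i):
R = [[0, 0, -5], [1, 0, 1], [0, 1, 0]].

Note the characteristic polynomial does not split into linear factors over ℚ, so A has no Jordan form over ℚ; the rational canonical form exists over any field.

R = [[0, 0, -5], [1, 0, 1], [0, 1, 0]]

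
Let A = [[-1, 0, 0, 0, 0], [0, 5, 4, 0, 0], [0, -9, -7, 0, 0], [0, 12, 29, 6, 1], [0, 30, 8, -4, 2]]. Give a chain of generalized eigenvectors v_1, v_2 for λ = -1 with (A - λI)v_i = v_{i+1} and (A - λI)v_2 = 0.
We seek v_1 ∈ ker((A + I)^2) \ ker(A + I), then set v_{i+1} = (A + I) v_i.

One such chain is v_1 = [[0, 1, -2, 5, 2]]^T, v_2 = [[0, -2, 3, -9, 0]]^T. Check: (A + I) v_2 = [[0, 0, 0, 0, 0]]^T = 0.

v_1 = [[0, 1, -2, 5, 2]]^T, v_2 = [[0, -2, 3, -9, 0]]^T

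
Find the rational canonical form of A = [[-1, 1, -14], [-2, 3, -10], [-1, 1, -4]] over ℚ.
The invariant factors of A (the non-unit diagonal entries of the Smith normal form of xI - A over ℚ[x]) are (x - 2)(x - 1)(x + 5), each dividing the next. The characteristic polynomial is their product, (x - 2)(x - 1)(x + 5).

The rational canonical form is the block-diagonal matrix of companion matrices C(f_i):
R = [[0, 0, -10], [1, 0, 13], [0, 1, -2]].

R = [[0, 0, -10], [1, 0, 13], [0, 1, -2]]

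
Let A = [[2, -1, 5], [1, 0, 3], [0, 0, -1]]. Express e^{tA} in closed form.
A has Jordan form J = [[-1, 0, 0], [0, 1, 1], [0, 0, 1]] with A = PJP^{-1}, so e^{tA} = P e^{tJ} P^{-1}.

For a Jordan block J_k(λ), e^{tJ_k(λ)} = e^{λt} · (I + tN + t^2 N^2/2! + ... + t^{k-1} N^{k-1}/(k-1)!) where N is the nilpotent superdiagonal part.

Assembling the blocks and conjugating back gives the entries of e^{tA} as shown above.

e^{tA} = [[(t + 1)*e^{t}, -t*e^{t}, ((t + 2)*e^{2*t} - 2)*e^{-t}], [t*e^{t}, (1 - t)*e^{t}, ((t + 1)*e^{2*t} - 1)*e^{-t}], [0, 0, e^{-t}]]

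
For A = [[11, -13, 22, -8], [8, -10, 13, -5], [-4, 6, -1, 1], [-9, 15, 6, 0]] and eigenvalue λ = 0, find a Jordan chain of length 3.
v_1 = [[-6, -4, 1, 0]]^T, v_2 = [[8, 5, -1, 0]]^T, v_3 = [[1, 1, -1, -3]]^T

We seek v_1 ∈ ker(A^3) \ ker(A^2), then set v_{i+1} = A v_i.

One such chain is v_1 = [[-6, -4, 1, 0]]^T, v_2 = [[8, 5, -1, 0]]^T, v_3 = [[1, 1, -1, -3]]^T. Check: A v_3 = [[0, 0, 0, 0]]^T = 0.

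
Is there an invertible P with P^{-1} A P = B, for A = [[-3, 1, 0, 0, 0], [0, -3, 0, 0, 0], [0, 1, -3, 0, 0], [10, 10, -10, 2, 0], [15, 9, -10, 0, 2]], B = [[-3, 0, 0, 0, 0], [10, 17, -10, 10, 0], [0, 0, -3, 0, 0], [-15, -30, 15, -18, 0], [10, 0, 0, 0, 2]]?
Both have characteristic polynomial (x - 2)^2(x + 3)^3, but the minimal polynomial of A is (x - 2)(x + 3)^2 while the minimal polynomial of B is (x - 2)(x + 3). The minimal polynomial is a similarity invariant, so A and B are not similar.

No.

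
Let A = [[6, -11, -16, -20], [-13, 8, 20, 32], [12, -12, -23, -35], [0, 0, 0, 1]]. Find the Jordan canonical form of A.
J = [[-5, 1, 0, 0], [0, -5, 0, 0], [0, 0, 1, 1], [0, 0, 0, 1]]

The characteristic polynomial is det(xI - A) = (x - 1)^2(x + 5)^2, so the eigenvalues are -5 (algebraic multiplicity 2), 1 (algebraic multiplicity 2).

For λ = -5: rank(A + 5I) = 3, rank((A + 5I)^2) = 2. The eigenspace has dimension 4 - 3 = 1, so there is 1 Jordan block; the rank sequence gives block sizes [2].

For λ = 1: rank(A - I) = 3, rank((A - I)^2) = 2. The eigenspace has dimension 4 - 3 = 1, so there is 1 Jordan block; the rank sequence gives block sizes [2].

Assembling the blocks gives the Jordan form J above.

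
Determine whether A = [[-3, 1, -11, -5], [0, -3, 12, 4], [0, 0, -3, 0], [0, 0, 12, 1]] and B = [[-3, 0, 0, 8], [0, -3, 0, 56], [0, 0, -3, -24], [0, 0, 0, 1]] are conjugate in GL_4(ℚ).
No.

Both have characteristic polynomial (x - 1)(x + 3)^3, but the minimal polynomial of A is (x - 1)(x + 3)^2 while the minimal polynomial of B is (x - 1)(x + 3). The minimal polynomial is a similarity invariant, so A and B are not similar.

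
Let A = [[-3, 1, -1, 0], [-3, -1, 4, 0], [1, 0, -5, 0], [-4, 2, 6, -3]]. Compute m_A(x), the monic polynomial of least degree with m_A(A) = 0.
m_A(x) = (x + 3)^3

The characteristic polynomial factors as (x + 3)^4. The minimal polynomial is ∏(x - λ)^{k_λ} where k_λ is the size of the largest Jordan block at λ.

For λ = -3: rank(A + 3I) = 2, and the largest Jordan block has size 3 (the smallest k with rank((A + 3I)^k) = rank((A + 3I)^(k+1))).

So m_A(x) = (x + 3)^3.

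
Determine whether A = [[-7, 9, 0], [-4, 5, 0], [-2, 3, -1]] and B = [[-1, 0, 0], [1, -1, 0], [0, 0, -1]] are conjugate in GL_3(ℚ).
Two matrices over a field are similar if and only if they have the same invariant factors.

Both A and B have characteristic polynomial (x + 1)^3 and minimal polynomial (x + 1)^2. Computing further, both have invariant factors x + 1, (x + 1)^2. Hence A and B are similar.

Yes.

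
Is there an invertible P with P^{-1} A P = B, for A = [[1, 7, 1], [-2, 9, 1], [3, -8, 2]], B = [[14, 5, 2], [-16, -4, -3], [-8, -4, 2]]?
Two matrices over a field are similar if and only if they have the same invariant factors.

Both A and B have characteristic polynomial (x - 4)^3 and minimal polynomial (x - 4)^3. Computing further, both have invariant factors (x - 4)^3. Hence A and B are similar.

Yes.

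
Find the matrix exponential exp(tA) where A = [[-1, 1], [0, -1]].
A has Jordan form J = [[-1, 1], [0, -1]] with A = PJP^{-1}, so e^{tA} = P e^{tJ} P^{-1}.

For a Jordan block J_k(λ), e^{tJ_k(λ)} = e^{λt} · (I + tN + t^2 N^2/2! + ... + t^{k-1} N^{k-1}/(k-1)!) where N is the nilpotent superdiagonal part.

Assembling the blocks and conjugating back gives the entries of e^{tA} as shown above.

e^{tA} = [[e^{-t}, t*e^{-t}], [0, e^{-t}]]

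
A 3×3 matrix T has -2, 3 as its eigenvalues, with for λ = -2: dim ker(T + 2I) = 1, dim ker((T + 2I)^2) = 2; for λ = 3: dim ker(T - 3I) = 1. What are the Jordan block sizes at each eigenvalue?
Jordan blocks: (-2, 2), (3, 1)

λ = -2: successive nullity increments [1, 1] count blocks of size ≥ k; block sizes are [2].
λ = 3: successive nullity increments [1] count blocks of size ≥ k; block sizes are [1].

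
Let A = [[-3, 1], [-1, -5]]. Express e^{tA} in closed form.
e^{tA} = [[(t + 1)*e^{-4*t}, t*e^{-4*t}], [-t*e^{-4*t}, (1 - t)*e^{-4*t}]]

A has Jordan form J = [[-4, 1], [0, -4]] with A = PJP^{-1}, so e^{tA} = P e^{tJ} P^{-1}.

For a Jordan block J_k(λ), e^{tJ_k(λ)} = e^{λt} · (I + tN + t^2 N^2/2! + ... + t^{k-1} N^{k-1}/(k-1)!) where N is the nilpotent superdiagonal part.

Assembling the blocks and conjugating back gives the entries of e^{tA} as shown above.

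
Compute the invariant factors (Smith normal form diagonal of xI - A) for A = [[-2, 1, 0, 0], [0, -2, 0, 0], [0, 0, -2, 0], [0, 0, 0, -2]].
The Jordan structure of A has elementary divisors (x + 2)^2, (x + 2), (x + 2). Arranging the block sizes at each eigenvalue in decreasing order and taking row products gives the invariant factors.

Invariant factors (smallest first, each dividing the next): x + 2, x + 2, (x + 2)^2.

Check: the last factor (x + 2)^2 is the minimal polynomial, and the product (x + 2)^4 is the characteristic polynomial.

x + 2, x + 2, (x + 2)^2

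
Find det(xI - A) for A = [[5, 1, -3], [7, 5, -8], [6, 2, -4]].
χ_A(x) = (x - 2)^3

xI - A = [[x - 5, -1, 3], [-7, x - 5, 8], [-6, -2, x + 4]].

Expanding det(xI - A) along the first row:
det(xI - A) = + (x - 5)·det([[x - 5, 8], [-2, x + 4]]) - (-1)·det([[-7, 8], [-6, x + 4]]) + (3)·det([[-7, x - 5], [-6, -2]]).

Evaluating gives χ_A(x) = x^3 - 6x^2 + 12x - 8 = (x - 2)^3.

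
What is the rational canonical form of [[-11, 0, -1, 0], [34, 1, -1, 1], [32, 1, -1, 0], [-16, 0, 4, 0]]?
R = [[0, 0, 0, 60], [1, 0, 0, 2], [0, 1, 0, -32], [0, 0, 1, -11]]

The invariant factors of A (the non-unit diagonal entries of the Smith normal form of xI - A over ℚ[x]) are (x + 2)(x + 5)(x^2 + 4x - 6), each dividing the next. The characteristic polynomial is their product, (x + 2)(x + 5)(x^2 + 4x - 6).

The rational canonical form is the block-diagonal matrix of companion matrices C(f_i):
R = [[0, 0, 0, 60], [1, 0, 0, 2], [0, 1, 0, -32], [0, 0, 1, -11]].

Note the characteristic polynomial does not split into linear factors over ℚ, so A has no Jordan form over ℚ; the rational canonical form exists over any field.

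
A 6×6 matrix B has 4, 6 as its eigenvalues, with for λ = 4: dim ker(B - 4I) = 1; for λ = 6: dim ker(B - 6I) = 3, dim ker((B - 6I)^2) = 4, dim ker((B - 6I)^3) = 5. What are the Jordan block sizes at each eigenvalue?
Jordan blocks: (4, 1), (6, 3), (6, 1), (6, 1)

λ = 4: successive nullity increments [1] count blocks of size ≥ k; block sizes are [1].
λ = 6: successive nullity increments [3, 1, 1] count blocks of size ≥ k; block sizes are [3, 1, 1].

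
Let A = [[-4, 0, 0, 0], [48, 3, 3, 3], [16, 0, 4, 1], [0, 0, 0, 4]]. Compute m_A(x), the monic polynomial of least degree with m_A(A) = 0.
m_A(x) = (x - 4)^2(x - 3)(x + 4)

The characteristic polynomial factors as (x - 4)^2(x - 3)(x + 4). The minimal polynomial is ∏(x - λ)^{k_λ} where k_λ is the size of the largest Jordan block at λ.

For λ = -4: rank(A + 4I) = 3, and the largest Jordan block has size 1 (the smallest k with rank((A + 4I)^k) = rank((A + 4I)^(k+1))).
For λ = 3: rank(A - 3I) = 3, and the largest Jordan block has size 1 (the smallest k with rank((A - 3I)^k) = rank((A - 3I)^(k+1))).
For λ = 4: rank(A - 4I) = 3, and the largest Jordan block has size 2 (the smallest k with rank((A - 4I)^k) = rank((A - 4I)^(k+1))).

So m_A(x) = (x - 4)^2(x - 3)(x + 4).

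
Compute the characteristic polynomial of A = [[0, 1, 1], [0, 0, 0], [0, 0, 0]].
xI - A = [[x, -1, -1], [0, x, 0], [0, 0, x]].

Expanding det(xI - A) along the first row:
det(xI - A) = + (x)·det([[x, 0], [0, x]]) - (-1)·det([[0, 0], [0, x]]) + (-1)·det([[0, x], [0, 0]]).

Evaluating gives χ_A(x) = x^3.

χ_A(x) = x^3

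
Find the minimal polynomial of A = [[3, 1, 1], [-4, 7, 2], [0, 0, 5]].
The characteristic polynomial factors as (x - 5)^3. The minimal polynomial is ∏(x - λ)^{k_λ} where k_λ is the size of the largest Jordan block at λ.

For λ = 5: rank(A - 5I) = 1, and the largest Jordan block has size 2 (the smallest k with rank((A - 5I)^k) = rank((A - 5I)^(k+1))).

So m_A(x) = (x - 5)^2.

m_A(x) = (x - 5)^2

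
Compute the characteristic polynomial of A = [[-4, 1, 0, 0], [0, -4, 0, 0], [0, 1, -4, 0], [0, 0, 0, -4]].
xI - A = [[x + 4, -1, 0, 0], [0, x + 4, 0, 0], [0, -1, x + 4, 0], [0, 0, 0, x + 4]].

Expanding det(xI - A) along the first row:
det(xI - A) = + (x + 4)·det([[x + 4, 0, 0], [-1, x + 4, 0], [0, 0, x + 4]]) - (-1)·det([[0, 0, 0], [0, x + 4, 0], [0, 0, x + 4]]) + (0)·det([[0, x + 4, 0], [0, -1, 0], [0, 0, x + 4]]) - (0)·det([[0, x + 4, 0], [0, -1, x + 4], [0, 0, 0]]).

Evaluating gives χ_A(x) = x^4 + 16x^3 + 96x^2 + 256x + 256 = (x + 4)^4.

χ_A(x) = (x + 4)^4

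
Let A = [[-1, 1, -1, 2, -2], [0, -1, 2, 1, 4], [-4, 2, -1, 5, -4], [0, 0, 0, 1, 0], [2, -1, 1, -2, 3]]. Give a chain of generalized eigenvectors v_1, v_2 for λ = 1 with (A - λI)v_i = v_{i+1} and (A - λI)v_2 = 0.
We seek v_1 ∈ ker((A - I)^2) \ ker(A - I), then set v_{i+1} = (A - I) v_i.

One such chain is v_1 = [[1, -1, -1, 1, 0]]^T, v_2 = [[0, 1, 1, 0, 0]]^T. Check: (A - I) v_2 = [[0, 0, 0, 0, 0]]^T = 0.

v_1 = [[1, -1, -1, 1, 0]]^T, v_2 = [[0, 1, 1, 0, 0]]^T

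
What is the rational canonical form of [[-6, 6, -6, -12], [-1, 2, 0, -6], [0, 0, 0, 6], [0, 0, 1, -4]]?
The invariant factors of A (the non-unit diagonal entries of the Smith normal form of xI - A over ℚ[x]) are x^2 + 4x - 6, x^2 + 4x - 6, each dividing the next. The characteristic polynomial is their product, (x^2 + 4x - 6)^2.

The rational canonical form is the block-diagonal matrix of companion matrices C(f_i):
R = [[0, 6, 0, 0], [1, -4, 0, 0], [0, 0, 0, 6], [0, 0, 1, -4]].

Note the characteristic polynomial does not split into linear factors over ℚ, so A has no Jordan form over ℚ; the rational canonical form exists over any field.

R = [[0, 6, 0, 0], [1, -4, 0, 0], [0, 0, 0, 6], [0, 0, 1, -4]]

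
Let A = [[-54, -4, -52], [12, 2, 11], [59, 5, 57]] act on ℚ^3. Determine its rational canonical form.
R = [[0, 0, -30], [1, 0, 11], [0, 1, 5]]

The invariant factors of A (the non-unit diagonal entries of the Smith normal form of xI - A over ℚ[x]) are (x - 6)(x^2 + x - 5), each dividing the next. The characteristic polynomial is their product, (x - 6)(x^2 + x - 5).

The rational canonical form is the block-diagonal matrix of companion matrices C(f_i):
R = [[0, 0, -30], [1, 0, 11], [0, 1, 5]].

Note the characteristic polynomial does not split into linear factors over ℚ, so A has no Jordan form over ℚ; the rational canonical form exists over any field.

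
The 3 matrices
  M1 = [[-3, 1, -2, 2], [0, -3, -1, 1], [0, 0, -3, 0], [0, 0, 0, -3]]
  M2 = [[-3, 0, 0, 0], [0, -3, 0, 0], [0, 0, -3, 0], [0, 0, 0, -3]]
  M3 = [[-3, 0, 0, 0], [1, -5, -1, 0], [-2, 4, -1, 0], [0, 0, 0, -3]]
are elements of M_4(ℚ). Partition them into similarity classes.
3 classes: {M1}, {M2}, {M3}

Characteristic polynomials: χ_{M1} = (x + 3)^4, χ_{M2} = (x + 3)^4, χ_{M3} = (x + 3)^4.

{M1}: invariant factors x + 3, (x + 3)^3.

{M2}: invariant factors x + 3, x + 3, x + 3, x + 3.

{M3}: invariant factors x + 3, x + 3, (x + 3)^2.

Matrices are similar if and only if their invariant-factor lists agree; the partition into similarity classes is {M1}, {M2}, {M3}.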